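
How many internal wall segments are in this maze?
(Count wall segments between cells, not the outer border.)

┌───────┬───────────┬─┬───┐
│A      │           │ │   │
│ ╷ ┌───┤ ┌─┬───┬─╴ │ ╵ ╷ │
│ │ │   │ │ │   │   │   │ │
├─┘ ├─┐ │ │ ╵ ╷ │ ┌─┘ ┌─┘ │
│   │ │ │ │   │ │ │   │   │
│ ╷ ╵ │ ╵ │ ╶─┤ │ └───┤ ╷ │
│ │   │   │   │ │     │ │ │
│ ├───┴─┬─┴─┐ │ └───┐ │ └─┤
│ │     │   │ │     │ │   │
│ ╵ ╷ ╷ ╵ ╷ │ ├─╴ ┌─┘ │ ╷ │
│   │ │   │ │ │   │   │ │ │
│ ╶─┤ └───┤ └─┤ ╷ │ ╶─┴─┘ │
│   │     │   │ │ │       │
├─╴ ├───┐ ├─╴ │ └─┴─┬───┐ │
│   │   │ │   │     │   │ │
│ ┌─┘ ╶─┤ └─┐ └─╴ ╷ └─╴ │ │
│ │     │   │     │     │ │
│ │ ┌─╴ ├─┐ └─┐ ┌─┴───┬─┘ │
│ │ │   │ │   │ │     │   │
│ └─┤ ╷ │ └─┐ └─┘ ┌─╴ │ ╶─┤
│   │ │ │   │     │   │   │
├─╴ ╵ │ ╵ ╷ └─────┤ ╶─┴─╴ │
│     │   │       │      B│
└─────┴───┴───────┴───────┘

Counting internal wall segments:
Total internal walls: 132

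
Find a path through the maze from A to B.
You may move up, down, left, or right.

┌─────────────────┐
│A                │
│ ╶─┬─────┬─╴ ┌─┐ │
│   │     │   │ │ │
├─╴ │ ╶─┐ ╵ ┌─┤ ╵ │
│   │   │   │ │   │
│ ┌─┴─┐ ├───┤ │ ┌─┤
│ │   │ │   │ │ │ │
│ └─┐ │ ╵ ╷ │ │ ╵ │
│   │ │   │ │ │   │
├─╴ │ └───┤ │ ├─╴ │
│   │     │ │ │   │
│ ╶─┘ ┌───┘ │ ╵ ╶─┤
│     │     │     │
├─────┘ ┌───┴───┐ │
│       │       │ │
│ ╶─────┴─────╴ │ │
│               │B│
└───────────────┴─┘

Finding the shortest path through the maze:
Path length: 20 steps
Directions: right → right → right → right → right → right → right → right → down → down → left → down → down → right → down → left → down → right → down → down

Solution:

┌─────────────────┐
│A → → → → → → → ↓│
│ ╶─┬─────┬─╴ ┌─┐ │
│   │     │   │ │↓│
├─╴ │ ╶─┐ ╵ ┌─┤ ╵ │
│   │   │   │ │↓ ↲│
│ ┌─┴─┐ ├───┤ │ ┌─┤
│ │   │ │   │ │↓│ │
│ └─┐ │ ╵ ╷ │ │ ╵ │
│   │ │   │ │ │↳ ↓│
├─╴ │ └───┤ │ ├─╴ │
│   │     │ │ │↓ ↲│
│ ╶─┘ ┌───┘ │ ╵ ╶─┤
│     │     │  ↳ ↓│
├─────┘ ┌───┴───┐ │
│       │       │↓│
│ ╶─────┴─────╴ │ │
│               │B│
└───────────────┴─┘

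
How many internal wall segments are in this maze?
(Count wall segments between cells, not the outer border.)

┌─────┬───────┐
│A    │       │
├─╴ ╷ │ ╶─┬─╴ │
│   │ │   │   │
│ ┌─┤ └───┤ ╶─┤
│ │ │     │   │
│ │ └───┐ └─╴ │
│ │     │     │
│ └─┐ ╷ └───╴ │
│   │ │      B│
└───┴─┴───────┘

Counting internal wall segments:
Total internal walls: 24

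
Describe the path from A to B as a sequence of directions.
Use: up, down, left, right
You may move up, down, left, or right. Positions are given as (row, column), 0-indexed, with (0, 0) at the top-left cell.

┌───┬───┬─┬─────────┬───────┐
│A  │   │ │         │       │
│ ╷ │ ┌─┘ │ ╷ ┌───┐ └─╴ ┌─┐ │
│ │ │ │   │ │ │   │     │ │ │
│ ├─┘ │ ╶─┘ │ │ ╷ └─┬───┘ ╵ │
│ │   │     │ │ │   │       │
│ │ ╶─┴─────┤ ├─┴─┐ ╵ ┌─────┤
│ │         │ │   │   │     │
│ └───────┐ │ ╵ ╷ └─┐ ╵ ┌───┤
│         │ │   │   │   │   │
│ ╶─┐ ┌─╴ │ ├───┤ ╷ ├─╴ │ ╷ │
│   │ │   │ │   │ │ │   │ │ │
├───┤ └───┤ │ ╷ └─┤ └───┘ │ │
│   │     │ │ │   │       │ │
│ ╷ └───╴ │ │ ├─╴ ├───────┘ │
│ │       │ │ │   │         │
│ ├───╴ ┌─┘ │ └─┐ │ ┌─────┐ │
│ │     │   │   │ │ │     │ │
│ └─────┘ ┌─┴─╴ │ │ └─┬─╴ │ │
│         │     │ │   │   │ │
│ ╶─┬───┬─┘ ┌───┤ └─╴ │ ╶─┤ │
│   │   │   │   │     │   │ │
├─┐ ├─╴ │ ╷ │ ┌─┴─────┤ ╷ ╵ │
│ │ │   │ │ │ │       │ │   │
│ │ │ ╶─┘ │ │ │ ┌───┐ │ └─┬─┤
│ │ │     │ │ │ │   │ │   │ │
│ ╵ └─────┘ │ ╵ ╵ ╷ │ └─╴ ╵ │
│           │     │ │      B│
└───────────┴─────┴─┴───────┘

Finding the path and converting it to directions:
Path through cells: (0,0) → (1,0) → (2,0) → (3,0) → (4,0) → (4,1) → (4,2) → (5,2) → (6,2) → (6,3) → (6,4) → (7,4) → (7,3) → (7,2) → (7,1) → (6,1) → (6,0) → (7,0) → (8,0) → (9,0) → (10,0) → (10,1) → (11,1) → (12,1) → (13,1) → (13,2) → (13,3) → (13,4) → (13,5) → (12,5) → (11,5) → (10,5) → (9,5) → (9,6) → (9,7) → (8,7) → (8,6) → (7,6) → (6,6) → (5,6) → (5,7) → (6,7) → (6,8) → (7,8) → (8,8) → (9,8) → (10,8) → (10,9) → (10,10) → (9,10) → (9,9) → (8,9) → (7,9) → (7,10) → (7,11) → (7,12) → (7,13) → (8,13) → (9,13) → (10,13) → (11,13) → (11,12) → (10,12) → (10,11) → (11,11) → (12,11) → (12,12) → (13,12) → (13,13)
Directions: down, down, down, down, right, right, down, down, right, right, down, left, left, left, up, left, down, down, down, down, right, down, down, down, right, right, right, right, up, up, up, up, right, right, up, left, up, up, up, right, down, right, down, down, down, down, right, right, up, left, up, up, right, right, right, right, down, down, down, down, left, up, left, down, down, right, down, right

Solution:

┌───┬───┬─┬─────────┬───────┐
│A  │   │ │         │       │
│ ╷ │ ┌─┘ │ ╷ ┌───┐ └─╴ ┌─┐ │
│↓│ │ │   │ │ │   │     │ │ │
│ ├─┘ │ ╶─┘ │ │ ╷ └─┬───┘ ╵ │
│↓│   │     │ │ │   │       │
│ │ ╶─┴─────┤ ├─┴─┐ ╵ ┌─────┤
│↓│         │ │   │   │     │
│ └───────┐ │ ╵ ╷ └─┐ ╵ ┌───┤
│↳ → ↓    │ │   │   │   │   │
│ ╶─┐ ┌─╴ │ ├───┤ ╷ ├─╴ │ ╷ │
│   │↓│   │ │↱ ↓│ │ │   │ │ │
├───┤ └───┤ │ ╷ └─┤ └───┘ │ │
│↓ ↰│↳ → ↓│ │↑│↳ ↓│       │ │
│ ╷ └───╴ │ │ ├─╴ ├───────┘ │
│↓│↑ ← ← ↲│ │↑│  ↓│↱ → → → ↓│
│ ├───╴ ┌─┘ │ └─┐ │ ┌─────┐ │
│↓│     │   │↑ ↰│↓│↑│     │↓│
│ └─────┘ ┌─┴─╴ │ │ └─┬─╴ │ │
│↓        │↱ → ↑│↓│↑ ↰│   │↓│
│ ╶─┬───┬─┘ ┌───┤ └─╴ │ ╶─┤ │
│↳ ↓│   │  ↑│   │↳ → ↑│↓ ↰│↓│
├─┐ ├─╴ │ ╷ │ ┌─┴─────┤ ╷ ╵ │
│ │↓│   │ │↑│ │       │↓│↑ ↲│
│ │ │ ╶─┘ │ │ │ ┌───┐ │ └─┬─┤
│ │↓│     │↑│ │ │   │ │↳ ↓│ │
│ ╵ └─────┘ │ ╵ ╵ ╷ │ └─╴ ╵ │
│  ↳ → → → ↑│     │ │    ↳ B│
└───────────┴─────┴─┴───────┘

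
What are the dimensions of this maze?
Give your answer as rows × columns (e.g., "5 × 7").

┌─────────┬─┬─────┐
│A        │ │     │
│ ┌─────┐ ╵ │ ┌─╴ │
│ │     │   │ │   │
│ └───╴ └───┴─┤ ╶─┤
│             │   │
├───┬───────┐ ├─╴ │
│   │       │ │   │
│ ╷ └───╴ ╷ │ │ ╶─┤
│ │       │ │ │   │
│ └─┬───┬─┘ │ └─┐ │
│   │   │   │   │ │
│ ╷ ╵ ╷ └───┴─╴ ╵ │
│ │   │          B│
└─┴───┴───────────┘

Counting the maze dimensions:
Rows (vertical): 7
Columns (horizontal): 9
Dimensions: 7 × 9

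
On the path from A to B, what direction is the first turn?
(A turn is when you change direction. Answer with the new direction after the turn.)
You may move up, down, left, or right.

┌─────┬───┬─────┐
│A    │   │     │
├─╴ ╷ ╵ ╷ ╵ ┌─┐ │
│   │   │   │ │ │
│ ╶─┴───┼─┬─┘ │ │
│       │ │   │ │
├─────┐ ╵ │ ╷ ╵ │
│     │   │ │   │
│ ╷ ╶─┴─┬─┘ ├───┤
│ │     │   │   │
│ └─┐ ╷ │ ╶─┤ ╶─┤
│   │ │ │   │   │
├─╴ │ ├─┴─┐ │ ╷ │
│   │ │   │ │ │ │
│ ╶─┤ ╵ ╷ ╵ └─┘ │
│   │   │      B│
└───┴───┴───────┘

Directions: right, right, down, right, up, right, down, right, up, right, right, down, down, down, left, up, left, down, down, left, down, right, down, down, right, right
First turn direction: down

Solution:

┌─────┬───┬─────┐
│A → ↓│↱ ↓│↱ → ↓│
├─╴ ╷ ╵ ╷ ╵ ┌─┐ │
│   │↳ ↑│↳ ↑│ │↓│
│ ╶─┴───┼─┬─┘ │ │
│       │ │↓ ↰│↓│
├─────┐ ╵ │ ╷ ╵ │
│     │   │↓│↑ ↲│
│ ╷ ╶─┴─┬─┘ ├───┤
│ │     │↓ ↲│   │
│ └─┐ ╷ │ ╶─┤ ╶─┤
│   │ │ │↳ ↓│   │
├─╴ │ ├─┴─┐ │ ╷ │
│   │ │   │↓│ │ │
│ ╶─┤ ╵ ╷ ╵ └─┘ │
│   │   │  ↳ → B│
└───┴───┴───────┘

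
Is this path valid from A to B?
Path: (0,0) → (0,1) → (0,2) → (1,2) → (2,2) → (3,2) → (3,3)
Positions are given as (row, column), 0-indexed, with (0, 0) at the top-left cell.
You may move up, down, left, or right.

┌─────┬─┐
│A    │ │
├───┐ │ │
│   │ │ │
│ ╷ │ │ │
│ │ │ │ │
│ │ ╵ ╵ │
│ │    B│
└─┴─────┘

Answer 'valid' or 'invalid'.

Checking path validity:
Result: All consecutive moves are passable.

valid

Correct solution:

┌─────┬─┐
│A → ↓│ │
├───┐ │ │
│   │↓│ │
│ ╷ │ │ │
│ │ │↓│ │
│ │ ╵ ╵ │
│ │  ↳ B│
└─┴─────┘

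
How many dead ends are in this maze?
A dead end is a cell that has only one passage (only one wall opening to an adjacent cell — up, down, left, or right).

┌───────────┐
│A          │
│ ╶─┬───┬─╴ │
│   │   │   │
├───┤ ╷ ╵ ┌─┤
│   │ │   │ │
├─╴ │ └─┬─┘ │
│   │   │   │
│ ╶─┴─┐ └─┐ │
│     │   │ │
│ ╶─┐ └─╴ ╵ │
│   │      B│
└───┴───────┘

Checking each cell for number of passages:

Dead ends found at positions:
  (1, 1)
  (2, 0)
  (2, 5)
  (3, 4)
  (5, 1)
Total dead ends: 5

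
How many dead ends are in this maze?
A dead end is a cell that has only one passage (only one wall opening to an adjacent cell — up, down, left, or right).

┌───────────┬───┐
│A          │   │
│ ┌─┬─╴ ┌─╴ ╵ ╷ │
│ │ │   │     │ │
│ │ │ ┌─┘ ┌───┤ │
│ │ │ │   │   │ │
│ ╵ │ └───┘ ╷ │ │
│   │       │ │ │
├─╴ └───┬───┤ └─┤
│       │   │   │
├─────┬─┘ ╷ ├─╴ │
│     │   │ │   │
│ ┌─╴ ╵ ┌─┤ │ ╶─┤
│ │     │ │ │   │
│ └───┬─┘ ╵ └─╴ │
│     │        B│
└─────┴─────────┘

Checking each cell for number of passages:

Dead ends found at positions:
  (1, 1)
  (2, 3)
  (3, 7)
  (4, 0)
  (4, 3)
  (6, 1)
  (6, 4)
  (7, 2)
  (7, 3)
Total dead ends: 9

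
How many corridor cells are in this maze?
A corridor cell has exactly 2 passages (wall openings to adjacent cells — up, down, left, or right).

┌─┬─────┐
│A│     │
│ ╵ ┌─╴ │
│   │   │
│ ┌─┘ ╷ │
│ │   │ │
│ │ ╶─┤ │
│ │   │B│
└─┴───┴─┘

Counting cells with exactly 2 passages:
Total corridor cells: 10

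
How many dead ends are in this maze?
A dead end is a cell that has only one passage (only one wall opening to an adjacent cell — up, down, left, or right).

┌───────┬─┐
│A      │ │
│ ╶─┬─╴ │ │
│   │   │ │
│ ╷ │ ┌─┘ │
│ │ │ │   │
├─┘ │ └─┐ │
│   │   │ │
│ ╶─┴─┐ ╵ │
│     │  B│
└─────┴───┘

Checking each cell for number of passages:

Dead ends found at positions:
  (0, 4)
  (2, 0)
  (2, 3)
  (4, 2)
Total dead ends: 4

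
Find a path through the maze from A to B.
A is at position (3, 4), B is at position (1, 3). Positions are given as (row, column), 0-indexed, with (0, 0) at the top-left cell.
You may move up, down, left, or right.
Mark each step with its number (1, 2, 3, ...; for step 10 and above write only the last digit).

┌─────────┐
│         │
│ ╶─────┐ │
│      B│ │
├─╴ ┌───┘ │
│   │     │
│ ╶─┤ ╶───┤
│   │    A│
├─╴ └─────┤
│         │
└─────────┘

Finding the shortest path from (3, 4) to (1, 3):
Path length: 15 steps
Directions: left → left → up → right → right → up → up → left → left → left → left → down → right → right → right

Solution:

┌─────────┐
│1 0 9 8 7│
│ ╶─────┐ │
│2 3 4 B│6│
├─╴ ┌───┘ │
│   │3 4 5│
│ ╶─┤ ╶───┤
│   │2 1 A│
├─╴ └─────┤
│         │
└─────────┘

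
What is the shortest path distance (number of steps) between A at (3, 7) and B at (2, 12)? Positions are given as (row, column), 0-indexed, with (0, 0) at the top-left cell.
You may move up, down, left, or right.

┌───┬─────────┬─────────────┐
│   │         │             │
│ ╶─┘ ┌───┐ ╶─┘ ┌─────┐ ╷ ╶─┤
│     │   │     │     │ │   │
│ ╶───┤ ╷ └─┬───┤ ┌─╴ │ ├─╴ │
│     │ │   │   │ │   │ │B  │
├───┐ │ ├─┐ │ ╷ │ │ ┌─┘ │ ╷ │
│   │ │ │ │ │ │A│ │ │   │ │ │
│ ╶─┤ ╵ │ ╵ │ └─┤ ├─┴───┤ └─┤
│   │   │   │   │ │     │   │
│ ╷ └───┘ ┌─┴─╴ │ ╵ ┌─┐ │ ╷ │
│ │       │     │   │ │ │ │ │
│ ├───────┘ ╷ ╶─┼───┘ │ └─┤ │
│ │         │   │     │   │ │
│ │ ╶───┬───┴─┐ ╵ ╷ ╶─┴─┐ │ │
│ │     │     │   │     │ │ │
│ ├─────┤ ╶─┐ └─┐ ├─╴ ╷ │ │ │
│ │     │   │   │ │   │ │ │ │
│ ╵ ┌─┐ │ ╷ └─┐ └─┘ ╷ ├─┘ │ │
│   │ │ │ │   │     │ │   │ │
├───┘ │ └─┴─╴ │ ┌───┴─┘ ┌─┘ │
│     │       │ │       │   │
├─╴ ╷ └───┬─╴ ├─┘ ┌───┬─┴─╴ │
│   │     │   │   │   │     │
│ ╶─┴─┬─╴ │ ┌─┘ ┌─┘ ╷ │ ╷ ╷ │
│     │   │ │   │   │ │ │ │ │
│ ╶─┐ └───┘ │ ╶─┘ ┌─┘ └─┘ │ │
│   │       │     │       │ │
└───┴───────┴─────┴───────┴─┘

Finding path from (3, 7) to (2, 12):
Path: (3,7) → (2,7) → (2,6) → (3,6) → (4,6) → (4,7) → (5,7) → (5,6) → (6,6) → (6,7) → (7,7) → (7,8) → (6,8) → (6,9) → (7,9) → (7,10) → (8,10) → (8,9) → (9,9) → (9,8) → (9,7) → (8,7) → (8,6) → (7,6) → (7,5) → (7,4) → (8,4) → (8,5) → (9,5) → (9,6) → (10,6) → (10,5) → (10,4) → (10,3) → (9,3) → (8,3) → (8,2) → (8,1) → (9,1) → (9,0) → (8,0) → (7,0) → (6,0) → (5,0) → (4,0) → (4,1) → (5,1) → (5,2) → (5,3) → (5,4) → (4,4) → (4,5) → (3,5) → (2,5) → (2,4) → (1,4) → (1,3) → (2,3) → (3,3) → (4,3) → (4,2) → (3,2) → (2,2) → (2,1) → (2,0) → (1,0) → (1,1) → (1,2) → (0,2) → (0,3) → (0,4) → (0,5) → (1,5) → (1,6) → (1,7) → (0,7) → (0,8) → (0,9) → (0,10) → (0,11) → (0,12) → (1,12) → (1,13) → (2,13) → (2,12)
Distance: 84 steps

Solution:

┌───┬─────────┬─────────────┐
│   │↱ → → ↓  │↱ → → → → ↓  │
│ ╶─┘ ┌───┐ ╶─┘ ┌─────┐ ╷ ╶─┤
│↱ → ↑│↓ ↰│↳ → ↑│     │ │↳ ↓│
│ ╶───┤ ╷ └─┬───┤ ┌─╴ │ ├─╴ │
│↑ ← ↰│↓│↑ ↰│↓ ↰│ │   │ │B ↲│
├───┐ │ ├─┐ │ ╷ │ │ ┌─┘ │ ╷ │
│   │↑│↓│ │↑│↓│A│ │ │   │ │ │
│ ╶─┤ ╵ │ ╵ │ └─┤ ├─┴───┤ └─┤
│↱ ↓│↑ ↲│↱ ↑│↳ ↓│ │     │   │
│ ╷ └───┘ ┌─┴─╴ │ ╵ ┌─┐ │ ╷ │
│↑│↳ → → ↑│  ↓ ↲│   │ │ │ │ │
│ ├───────┘ ╷ ╶─┼───┘ │ └─┤ │
│↑│         │↳ ↓│↱ ↓  │   │ │
│ │ ╶───┬───┴─┐ ╵ ╷ ╶─┴─┐ │ │
│↑│     │↓ ← ↰│↳ ↑│↳ ↓  │ │ │
│ ├─────┤ ╶─┐ └─┐ ├─╴ ╷ │ │ │
│↑│↓ ← ↰│↳ ↓│↑ ↰│ │↓ ↲│ │ │ │
│ ╵ ┌─┐ │ ╷ └─┐ └─┘ ╷ ├─┘ │ │
│↑ ↲│ │↑│ │↳ ↓│↑ ← ↲│ │   │ │
├───┘ │ └─┴─╴ │ ┌───┴─┘ ┌─┘ │
│     │↑ ← ← ↲│ │       │   │
├─╴ ╷ └───┬─╴ ├─┘ ┌───┬─┴─╴ │
│   │     │   │   │   │     │
│ ╶─┴─┬─╴ │ ┌─┘ ┌─┘ ╷ │ ╷ ╷ │
│     │   │ │   │   │ │ │ │ │
│ ╶─┐ └───┘ │ ╶─┘ ┌─┘ └─┘ │ │
│   │       │     │       │ │
└───┴───────┴─────┴───────┴─┘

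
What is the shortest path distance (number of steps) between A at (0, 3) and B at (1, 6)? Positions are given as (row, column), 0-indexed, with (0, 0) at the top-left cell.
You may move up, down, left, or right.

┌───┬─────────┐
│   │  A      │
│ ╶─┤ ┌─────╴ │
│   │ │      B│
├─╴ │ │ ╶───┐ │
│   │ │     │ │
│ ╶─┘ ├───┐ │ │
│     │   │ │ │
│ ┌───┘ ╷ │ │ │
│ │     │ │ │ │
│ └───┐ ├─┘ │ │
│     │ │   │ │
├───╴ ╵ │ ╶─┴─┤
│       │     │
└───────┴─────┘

Finding path from (0, 3) to (1, 6):
Path: (0,3) → (0,4) → (0,5) → (0,6) → (1,6)
Distance: 4 steps

Solution:

┌───┬─────────┐
│   │  A → → ↓│
│ ╶─┤ ┌─────╴ │
│   │ │      B│
├─╴ │ │ ╶───┐ │
│   │ │     │ │
│ ╶─┘ ├───┐ │ │
│     │   │ │ │
│ ┌───┘ ╷ │ │ │
│ │     │ │ │ │
│ └───┐ ├─┘ │ │
│     │ │   │ │
├───╴ ╵ │ ╶─┴─┤
│       │     │
└───────┴─────┘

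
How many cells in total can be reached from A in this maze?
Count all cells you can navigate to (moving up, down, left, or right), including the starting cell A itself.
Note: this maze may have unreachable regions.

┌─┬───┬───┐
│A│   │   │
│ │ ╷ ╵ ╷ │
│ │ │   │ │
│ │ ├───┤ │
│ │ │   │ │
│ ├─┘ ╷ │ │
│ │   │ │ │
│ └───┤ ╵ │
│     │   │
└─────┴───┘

Using BFS/flood-fill to find all reachable cells from A:
Maze size: 5 × 5 = 25 total cells
18 cell(s) are walled off and cannot be reached from A.
Reachable cells: 7

Reachable region (· marks reachable cells):

┌─┬───┬───┐
│A│   │   │
│ │ ╷ ╵ ╷ │
│·│ │   │ │
│ │ ├───┤ │
│·│ │   │ │
│ ├─┘ ╷ │ │
│·│   │ │ │
│ └───┤ ╵ │
│· · ·│   │
└─────┴───┘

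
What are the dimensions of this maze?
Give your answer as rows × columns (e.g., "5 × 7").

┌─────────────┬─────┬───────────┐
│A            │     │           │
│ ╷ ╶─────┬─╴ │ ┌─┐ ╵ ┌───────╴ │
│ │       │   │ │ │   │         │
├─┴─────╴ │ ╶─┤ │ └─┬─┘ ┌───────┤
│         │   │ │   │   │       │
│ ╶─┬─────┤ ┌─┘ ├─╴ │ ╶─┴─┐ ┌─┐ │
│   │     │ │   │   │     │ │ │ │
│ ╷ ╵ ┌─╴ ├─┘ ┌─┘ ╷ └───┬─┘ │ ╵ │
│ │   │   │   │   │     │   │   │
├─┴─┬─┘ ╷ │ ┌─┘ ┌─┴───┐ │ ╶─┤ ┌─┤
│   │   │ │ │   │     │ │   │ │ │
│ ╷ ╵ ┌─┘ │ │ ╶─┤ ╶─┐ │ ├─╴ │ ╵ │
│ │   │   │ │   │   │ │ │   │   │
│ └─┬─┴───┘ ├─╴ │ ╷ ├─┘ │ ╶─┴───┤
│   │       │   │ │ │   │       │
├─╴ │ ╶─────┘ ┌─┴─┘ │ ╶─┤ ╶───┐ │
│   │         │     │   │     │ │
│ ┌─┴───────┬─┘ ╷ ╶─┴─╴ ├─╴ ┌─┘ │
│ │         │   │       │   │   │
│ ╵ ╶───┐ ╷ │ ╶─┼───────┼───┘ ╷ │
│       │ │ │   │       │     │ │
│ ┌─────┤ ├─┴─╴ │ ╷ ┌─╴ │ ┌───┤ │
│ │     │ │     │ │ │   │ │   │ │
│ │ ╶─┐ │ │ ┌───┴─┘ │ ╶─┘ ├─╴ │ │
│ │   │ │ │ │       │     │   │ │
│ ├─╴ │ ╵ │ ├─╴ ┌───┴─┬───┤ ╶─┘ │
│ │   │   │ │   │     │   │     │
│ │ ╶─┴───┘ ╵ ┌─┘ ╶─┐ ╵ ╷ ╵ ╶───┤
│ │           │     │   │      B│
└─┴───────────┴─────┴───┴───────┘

Counting the maze dimensions:
Rows (vertical): 15
Columns (horizontal): 16
Dimensions: 15 × 16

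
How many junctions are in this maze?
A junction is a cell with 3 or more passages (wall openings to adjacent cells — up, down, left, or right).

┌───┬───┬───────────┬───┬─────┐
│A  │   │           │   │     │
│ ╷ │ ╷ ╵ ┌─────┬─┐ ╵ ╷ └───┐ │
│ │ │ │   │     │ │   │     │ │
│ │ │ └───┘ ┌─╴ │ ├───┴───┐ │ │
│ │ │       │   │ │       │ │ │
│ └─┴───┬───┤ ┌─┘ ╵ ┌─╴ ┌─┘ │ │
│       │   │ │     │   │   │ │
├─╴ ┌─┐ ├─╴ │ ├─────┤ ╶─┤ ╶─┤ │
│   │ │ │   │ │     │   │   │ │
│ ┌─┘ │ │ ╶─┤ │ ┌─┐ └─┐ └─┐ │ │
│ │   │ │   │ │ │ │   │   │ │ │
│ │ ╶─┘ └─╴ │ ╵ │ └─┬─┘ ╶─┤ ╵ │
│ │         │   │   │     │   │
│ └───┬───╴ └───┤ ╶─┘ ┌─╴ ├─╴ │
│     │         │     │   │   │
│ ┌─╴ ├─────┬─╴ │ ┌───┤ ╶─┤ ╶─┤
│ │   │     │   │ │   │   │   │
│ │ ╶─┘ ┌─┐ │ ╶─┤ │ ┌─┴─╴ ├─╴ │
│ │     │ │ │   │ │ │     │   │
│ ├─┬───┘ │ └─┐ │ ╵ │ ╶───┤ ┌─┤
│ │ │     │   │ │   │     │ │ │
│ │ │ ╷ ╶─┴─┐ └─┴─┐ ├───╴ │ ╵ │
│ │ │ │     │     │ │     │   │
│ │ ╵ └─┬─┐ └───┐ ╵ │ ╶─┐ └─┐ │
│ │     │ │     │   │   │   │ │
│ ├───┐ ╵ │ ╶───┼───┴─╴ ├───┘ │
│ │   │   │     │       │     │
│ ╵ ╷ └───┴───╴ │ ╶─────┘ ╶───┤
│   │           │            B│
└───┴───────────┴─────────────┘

Checking each cell for number of passages:

Junctions found (3+ passages):
  (2, 11): 3 passages
  (3, 1): 3 passages
  (3, 8): 3 passages
  (5, 11): 3 passages
  (6, 3): 3 passages
  (6, 5): 3 passages
  (6, 8): 3 passages
  (6, 11): 3 passages
  (6, 14): 3 passages
  (7, 0): 3 passages
  (7, 5): 3 passages
  (7, 8): 3 passages
  (10, 3): 3 passages
  (10, 9): 3 passages
  (11, 12): 3 passages
  (11, 14): 3 passages
  (12, 2): 3 passages
  (12, 5): 3 passages
  (14, 12): 3 passages
Total junctions: 19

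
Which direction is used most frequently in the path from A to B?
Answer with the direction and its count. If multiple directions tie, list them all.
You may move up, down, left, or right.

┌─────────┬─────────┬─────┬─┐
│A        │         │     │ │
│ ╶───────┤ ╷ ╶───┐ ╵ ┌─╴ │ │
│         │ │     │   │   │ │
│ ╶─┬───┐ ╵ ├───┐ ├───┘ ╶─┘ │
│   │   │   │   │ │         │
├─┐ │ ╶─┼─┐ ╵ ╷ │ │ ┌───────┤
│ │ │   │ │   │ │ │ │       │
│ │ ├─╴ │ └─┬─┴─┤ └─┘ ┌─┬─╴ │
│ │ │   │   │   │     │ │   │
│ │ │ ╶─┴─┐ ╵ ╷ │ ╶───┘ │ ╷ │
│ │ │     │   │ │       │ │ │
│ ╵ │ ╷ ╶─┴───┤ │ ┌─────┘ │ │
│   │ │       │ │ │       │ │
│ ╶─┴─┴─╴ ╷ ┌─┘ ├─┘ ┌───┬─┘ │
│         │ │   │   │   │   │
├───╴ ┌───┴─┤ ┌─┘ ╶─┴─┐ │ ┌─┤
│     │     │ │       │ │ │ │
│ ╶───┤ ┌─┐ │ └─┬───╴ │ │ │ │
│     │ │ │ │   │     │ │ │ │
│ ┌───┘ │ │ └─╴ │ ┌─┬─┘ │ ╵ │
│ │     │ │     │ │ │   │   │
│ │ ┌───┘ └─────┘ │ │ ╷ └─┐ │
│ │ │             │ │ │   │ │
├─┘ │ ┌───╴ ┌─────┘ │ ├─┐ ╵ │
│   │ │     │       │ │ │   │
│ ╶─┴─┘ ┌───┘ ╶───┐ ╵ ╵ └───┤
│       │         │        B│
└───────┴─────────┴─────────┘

Directions: down, right, right, right, right, down, right, up, up, right, down, right, right, down, down, down, right, right, up, right, right, right, down, down, down, down, left, down, down, down, right, down, down, left, up, left, up, left, down, down, down, right, right, right
Counts: {'down': 18, 'right': 17, 'up': 5, 'left': 4}
Most common: down (18 times)

Solution:

┌─────────┬─────────┬─────┬─┐
│A        │↱ ↓      │     │ │
│ ╶───────┤ ╷ ╶───┐ ╵ ┌─╴ │ │
│↳ → → → ↓│↑│↳ → ↓│   │   │ │
│ ╶─┬───┐ ╵ ├───┐ ├───┘ ╶─┘ │
│   │   │↳ ↑│   │↓│         │
├─┐ │ ╶─┼─┐ ╵ ╷ │ │ ┌───────┤
│ │ │   │ │   │ │↓│ │↱ → → ↓│
│ │ ├─╴ │ └─┬─┴─┤ └─┘ ┌─┬─╴ │
│ │ │   │   │   │↳ → ↑│ │  ↓│
│ │ │ ╶─┴─┐ ╵ ╷ │ ╶───┘ │ ╷ │
│ │ │     │   │ │       │ │↓│
│ ╵ │ ╷ ╶─┴───┤ │ ┌─────┘ │ │
│   │ │       │ │ │       │↓│
│ ╶─┴─┴─╴ ╷ ┌─┘ ├─┘ ┌───┬─┘ │
│         │ │   │   │   │↓ ↲│
├───╴ ┌───┴─┤ ┌─┘ ╶─┴─┐ │ ┌─┤
│     │     │ │       │ │↓│ │
│ ╶───┤ ┌─┐ │ └─┬───╴ │ │ │ │
│     │ │ │ │   │     │ │↓│ │
│ ┌───┘ │ │ └─╴ │ ┌─┬─┘ │ ╵ │
│ │     │ │     │ │ │↓ ↰│↳ ↓│
│ │ ┌───┘ └─────┘ │ │ ╷ └─┐ │
│ │ │             │ │↓│↑ ↰│↓│
├─┘ │ ┌───╴ ┌─────┘ │ ├─┐ ╵ │
│   │ │     │       │↓│ │↑ ↲│
│ ╶─┴─┘ ┌───┘ ╶───┐ ╵ ╵ └───┤
│       │         │  ↳ → → B│
└───────┴─────────┴─────────┘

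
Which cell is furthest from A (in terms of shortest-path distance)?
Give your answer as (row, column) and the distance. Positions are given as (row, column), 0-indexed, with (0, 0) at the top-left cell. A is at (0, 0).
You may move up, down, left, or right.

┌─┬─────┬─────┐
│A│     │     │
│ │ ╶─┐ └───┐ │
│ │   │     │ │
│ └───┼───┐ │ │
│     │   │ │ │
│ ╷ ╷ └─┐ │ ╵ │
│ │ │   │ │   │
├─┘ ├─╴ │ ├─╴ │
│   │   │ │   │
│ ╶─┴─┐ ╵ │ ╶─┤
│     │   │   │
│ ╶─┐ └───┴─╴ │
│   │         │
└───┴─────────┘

Computing BFS distances from A to all cells:
Furthest cell: (1, 2)
Distance: 29 steps

Path from A to the furthest cell:

┌─┬─────┬─────┐
│A│↓ ← ↰│     │
│ │ ╶─┐ └───┐ │
│↓│↳ B│↑ ← ↰│ │
│ └───┼───┐ │ │
│↳ ↓  │   │↑│ │
│ ╷ ╷ └─┐ │ ╵ │
│ │↓│   │ │↑ ↰│
├─┘ ├─╴ │ ├─╴ │
│↓ ↲│   │ │↱ ↑│
│ ╶─┴─┐ ╵ │ ╶─┤
│↳ → ↓│   │↑ ↰│
│ ╶─┐ └───┴─╴ │
│   │↳ → → → ↑│
└───┴─────────┘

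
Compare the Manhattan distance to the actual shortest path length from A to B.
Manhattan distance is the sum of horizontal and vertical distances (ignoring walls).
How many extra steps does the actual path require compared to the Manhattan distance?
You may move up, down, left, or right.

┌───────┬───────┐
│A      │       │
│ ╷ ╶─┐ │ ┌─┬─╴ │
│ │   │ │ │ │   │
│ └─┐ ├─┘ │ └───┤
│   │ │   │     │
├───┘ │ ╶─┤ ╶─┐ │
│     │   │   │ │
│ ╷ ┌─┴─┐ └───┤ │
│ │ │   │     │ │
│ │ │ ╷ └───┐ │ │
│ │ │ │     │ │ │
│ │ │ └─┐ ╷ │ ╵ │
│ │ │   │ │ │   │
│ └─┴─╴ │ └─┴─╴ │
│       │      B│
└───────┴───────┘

Manhattan distance: |7 - 0| + |7 - 0| = 14
Actual path length: 26
Extra steps: 26 - 14 = 12

Solution:

┌───────┬───────┐
│A ↓    │       │
│ ╷ ╶─┐ │ ┌─┬─╴ │
│ │↳ ↓│ │ │ │   │
│ └─┐ ├─┘ │ └───┤
│   │↓│   │     │
├───┘ │ ╶─┤ ╶─┐ │
│↓ ← ↲│   │   │ │
│ ╷ ┌─┴─┐ └───┤ │
│↓│ │↱ ↓│     │ │
│ │ │ ╷ └───┐ │ │
│↓│ │↑│↳ ↓  │ │ │
│ │ │ └─┐ ╷ │ ╵ │
│↓│ │↑ ↰│↓│ │   │
│ └─┴─╴ │ └─┴─╴ │
│↳ → → ↑│↳ → → B│
└───────┴───────┘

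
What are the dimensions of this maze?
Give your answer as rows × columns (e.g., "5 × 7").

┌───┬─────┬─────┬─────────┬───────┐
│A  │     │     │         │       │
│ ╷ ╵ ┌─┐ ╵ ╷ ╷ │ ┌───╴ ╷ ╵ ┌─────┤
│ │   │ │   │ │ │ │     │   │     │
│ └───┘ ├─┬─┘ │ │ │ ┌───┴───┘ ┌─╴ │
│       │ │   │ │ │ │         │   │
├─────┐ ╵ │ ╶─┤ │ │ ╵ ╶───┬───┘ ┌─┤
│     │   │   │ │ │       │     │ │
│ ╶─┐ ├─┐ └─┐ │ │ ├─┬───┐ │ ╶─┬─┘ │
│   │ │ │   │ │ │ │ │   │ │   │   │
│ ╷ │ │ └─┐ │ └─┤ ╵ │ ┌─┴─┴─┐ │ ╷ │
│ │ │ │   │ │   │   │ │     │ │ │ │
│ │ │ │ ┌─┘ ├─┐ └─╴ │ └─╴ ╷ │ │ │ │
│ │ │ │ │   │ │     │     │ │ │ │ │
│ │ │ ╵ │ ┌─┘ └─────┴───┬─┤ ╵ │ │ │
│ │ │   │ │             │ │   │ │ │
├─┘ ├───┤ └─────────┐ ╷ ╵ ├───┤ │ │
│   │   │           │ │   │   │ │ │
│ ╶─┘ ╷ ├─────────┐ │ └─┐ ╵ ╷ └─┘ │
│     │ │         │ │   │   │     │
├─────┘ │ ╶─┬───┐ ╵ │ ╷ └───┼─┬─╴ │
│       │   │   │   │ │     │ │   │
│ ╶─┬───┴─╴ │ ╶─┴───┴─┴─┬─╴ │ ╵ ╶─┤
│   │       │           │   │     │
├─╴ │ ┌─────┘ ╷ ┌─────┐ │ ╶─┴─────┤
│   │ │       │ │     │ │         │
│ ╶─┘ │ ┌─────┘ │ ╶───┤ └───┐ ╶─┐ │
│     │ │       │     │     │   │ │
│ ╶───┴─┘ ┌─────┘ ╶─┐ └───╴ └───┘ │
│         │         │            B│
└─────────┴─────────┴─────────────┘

Counting the maze dimensions:
Rows (vertical): 15
Columns (horizontal): 17
Dimensions: 15 × 17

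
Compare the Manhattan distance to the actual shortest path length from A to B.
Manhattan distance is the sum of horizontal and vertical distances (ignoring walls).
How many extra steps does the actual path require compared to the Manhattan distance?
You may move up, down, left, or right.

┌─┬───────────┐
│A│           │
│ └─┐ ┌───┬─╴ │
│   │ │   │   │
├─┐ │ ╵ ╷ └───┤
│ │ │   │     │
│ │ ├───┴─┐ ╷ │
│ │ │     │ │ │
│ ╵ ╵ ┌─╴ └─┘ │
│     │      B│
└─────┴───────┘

Manhattan distance: |4 - 0| + |6 - 0| = 10
Actual path length: 12
Extra steps: 12 - 10 = 2

Solution:

┌─┬───────────┐
│A│           │
│ └─┐ ┌───┬─╴ │
│↳ ↓│ │   │   │
├─┐ │ ╵ ╷ └───┤
│ │↓│   │     │
│ │ ├───┴─┐ ╷ │
│ │↓│↱ → ↓│ │ │
│ ╵ ╵ ┌─╴ └─┘ │
│  ↳ ↑│  ↳ → B│
└─────┴───────┘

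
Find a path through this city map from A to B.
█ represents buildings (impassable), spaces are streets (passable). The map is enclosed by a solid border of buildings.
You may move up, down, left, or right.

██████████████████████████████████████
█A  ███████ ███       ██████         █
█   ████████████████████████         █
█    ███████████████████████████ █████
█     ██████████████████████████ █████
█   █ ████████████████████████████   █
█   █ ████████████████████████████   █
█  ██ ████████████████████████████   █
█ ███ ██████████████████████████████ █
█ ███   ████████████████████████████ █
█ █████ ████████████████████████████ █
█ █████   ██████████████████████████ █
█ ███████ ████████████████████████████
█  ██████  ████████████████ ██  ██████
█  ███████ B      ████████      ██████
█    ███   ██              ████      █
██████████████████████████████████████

Finding the shortest path from A to B:
Movement: cardinal only
Path length: 23 steps
Directions: down → down → down → right → right → right → right → down → down → down → down → down → right → right → down → down → right → right → down → down → right → down → right

Solution:

██████████████████████████████████████
█A  ███████ ███       ██████         █
█↓  ████████████████████████         █
█↓   ███████████████████████████ █████
█↳→→→↓██████████████████████████ █████
█   █↓████████████████████████████   █
█   █↓████████████████████████████   █
█  ██↓████████████████████████████   █
█ ███↓██████████████████████████████ █
█ ███↳→↓████████████████████████████ █
█ █████↓████████████████████████████ █
█ █████↳→↓██████████████████████████ █
█ ███████↓████████████████████████████
█  ██████↳↓████████████████ ██  ██████
█  ███████↳B      ████████      ██████
█    ███   ██              ████      █
██████████████████████████████████████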